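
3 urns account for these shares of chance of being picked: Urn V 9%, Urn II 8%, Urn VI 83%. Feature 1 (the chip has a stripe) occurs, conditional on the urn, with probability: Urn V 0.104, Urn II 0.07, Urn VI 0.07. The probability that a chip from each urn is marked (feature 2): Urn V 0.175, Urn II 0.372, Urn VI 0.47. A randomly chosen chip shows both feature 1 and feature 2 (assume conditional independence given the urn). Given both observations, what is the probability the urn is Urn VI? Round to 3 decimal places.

Unnormalized posteriors (prior × likelihood):
  Urn V: 0.09 × 0.104 × 0.175 = 0.001638
  Urn II: 0.08 × 0.07 × 0.372 = 0.0020832
  Urn VI: 0.83 × 0.07 × 0.47 = 0.027307
Normalizing constant = 0.0310282.
P(Urn VI | evidence) = 0.027307 / 0.0310282 ≈ 0.880.

0.880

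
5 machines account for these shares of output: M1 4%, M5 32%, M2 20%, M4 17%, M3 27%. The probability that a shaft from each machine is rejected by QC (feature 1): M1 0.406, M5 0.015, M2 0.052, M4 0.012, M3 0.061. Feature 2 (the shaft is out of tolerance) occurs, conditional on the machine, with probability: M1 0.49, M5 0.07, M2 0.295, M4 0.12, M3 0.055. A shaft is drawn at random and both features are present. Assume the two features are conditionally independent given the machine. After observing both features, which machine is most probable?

M1

Compute prior × likelihood for every hypothesis:
  M1: 0.04 × 0.406 × 0.49 = 0.0079576
  M5: 0.32 × 0.015 × 0.07 = 0.000336
  M2: 0.2 × 0.052 × 0.295 = 0.003068
  M4: 0.17 × 0.012 × 0.12 = 0.0002448
  M3: 0.27 × 0.061 × 0.055 = 0.00090585
Total = 0.01251225.
Largest term belongs to M1, so M1 is most probable.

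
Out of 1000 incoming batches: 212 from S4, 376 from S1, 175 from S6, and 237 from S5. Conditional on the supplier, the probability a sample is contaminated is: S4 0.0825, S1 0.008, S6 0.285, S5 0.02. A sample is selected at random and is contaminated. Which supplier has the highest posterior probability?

Compute prior × likelihood for every hypothesis:
  S4: 0.212 × 0.0825 = 0.01749
  S1: 0.376 × 0.008 = 0.003008
  S6: 0.175 × 0.285 = 0.049875
  S5: 0.237 × 0.02 = 0.00474
Normalizing constant = 0.075113.
Largest term belongs to S6, so S6 is most probable.

S6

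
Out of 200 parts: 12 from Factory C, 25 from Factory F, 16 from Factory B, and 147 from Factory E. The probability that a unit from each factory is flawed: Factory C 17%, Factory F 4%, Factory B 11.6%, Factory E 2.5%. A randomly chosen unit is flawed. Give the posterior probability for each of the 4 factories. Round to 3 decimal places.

Unnormalized posteriors (prior × likelihood):
  Factory C: 0.06 × 0.17 = 0.0102
  Factory F: 0.125 × 0.04 = 0.005
  Factory B: 0.08 × 0.116 = 0.00928
  Factory E: 0.735 × 0.025 = 0.018375
Normalizing constant = 0.042855.
P(Factory C | flawed) = 0.0102/0.042855 ≈ 0.238
P(Factory F | flawed) = 0.005/0.042855 ≈ 0.117
P(Factory B | flawed) = 0.00928/0.042855 ≈ 0.217
P(Factory E | flawed) = 0.018375/0.042855 ≈ 0.429

Factory C 0.238, Factory F 0.117, Factory B 0.217, Factory E 0.429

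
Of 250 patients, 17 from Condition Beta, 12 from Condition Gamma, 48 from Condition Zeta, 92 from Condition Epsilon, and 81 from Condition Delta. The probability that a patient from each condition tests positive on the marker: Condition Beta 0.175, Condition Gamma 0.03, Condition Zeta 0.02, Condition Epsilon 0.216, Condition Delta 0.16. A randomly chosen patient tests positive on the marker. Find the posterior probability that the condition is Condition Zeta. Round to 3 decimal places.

0.026

By Bayes' rule, posterior ∝ prior × likelihood:
  Condition Beta: 0.068 × 0.175 = 0.0119
  Condition Gamma: 0.048 × 0.03 = 0.00144
  Condition Zeta: 0.192 × 0.02 = 0.00384
  Condition Epsilon: 0.368 × 0.216 = 0.079488
  Condition Delta: 0.324 × 0.16 = 0.05184
Total = 0.148508.
P(Condition Zeta | evidence) = 0.00384 / 0.148508 ≈ 0.026.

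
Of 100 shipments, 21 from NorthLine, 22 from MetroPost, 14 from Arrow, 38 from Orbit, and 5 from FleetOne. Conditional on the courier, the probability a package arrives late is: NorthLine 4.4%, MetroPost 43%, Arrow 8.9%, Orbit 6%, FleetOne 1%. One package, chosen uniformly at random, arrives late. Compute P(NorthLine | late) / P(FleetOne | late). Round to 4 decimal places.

Compute prior × likelihood for every hypothesis:
  NorthLine: 0.21 × 0.044 = 0.00924
  MetroPost: 0.22 × 0.43 = 0.0946
  Arrow: 0.14 × 0.089 = 0.01246
  Orbit: 0.38 × 0.06 = 0.0228
  FleetOne: 0.05 × 0.01 = 0.0005
Total = 0.1396.
The ratio is 0.00924 / 0.0005 (the normalizer cancels) = 18.4800.

18.4800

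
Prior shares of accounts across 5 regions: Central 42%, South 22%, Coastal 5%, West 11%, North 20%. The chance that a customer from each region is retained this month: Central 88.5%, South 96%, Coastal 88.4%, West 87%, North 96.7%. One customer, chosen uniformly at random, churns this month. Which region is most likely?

Central

Taking complements, P(churn | each) = Central 0.115, South 0.04, Coastal 0.116, West 0.13, North 0.033.
Unnormalized posteriors (prior × likelihood):
  Central: 0.42 × 0.115 = 0.0483
  South: 0.22 × 0.04 = 0.0088
  Coastal: 0.05 × 0.116 = 0.0058
  West: 0.11 × 0.13 = 0.0143
  North: 0.2 × 0.033 = 0.0066
Total = 0.0838.
Largest term belongs to Central, so Central is most probable.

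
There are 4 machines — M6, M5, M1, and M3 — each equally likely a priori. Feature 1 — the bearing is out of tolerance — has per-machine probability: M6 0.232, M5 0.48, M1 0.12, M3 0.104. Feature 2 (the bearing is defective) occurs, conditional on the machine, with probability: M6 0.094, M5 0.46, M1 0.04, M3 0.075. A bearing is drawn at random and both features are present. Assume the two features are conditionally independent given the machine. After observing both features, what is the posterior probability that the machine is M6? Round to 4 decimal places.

Since the prior is uniform, the posterior is proportional to the likelihood:
  M6: 0.232 × 0.094 = 0.021808
  M5: 0.48 × 0.46 = 0.2208
  M1: 0.12 × 0.04 = 0.0048
  M3: 0.104 × 0.075 = 0.0078
Total = 0.255208.
P(M6 | evidence) = 0.021808 / 0.255208 ≈ 0.0855.

0.0855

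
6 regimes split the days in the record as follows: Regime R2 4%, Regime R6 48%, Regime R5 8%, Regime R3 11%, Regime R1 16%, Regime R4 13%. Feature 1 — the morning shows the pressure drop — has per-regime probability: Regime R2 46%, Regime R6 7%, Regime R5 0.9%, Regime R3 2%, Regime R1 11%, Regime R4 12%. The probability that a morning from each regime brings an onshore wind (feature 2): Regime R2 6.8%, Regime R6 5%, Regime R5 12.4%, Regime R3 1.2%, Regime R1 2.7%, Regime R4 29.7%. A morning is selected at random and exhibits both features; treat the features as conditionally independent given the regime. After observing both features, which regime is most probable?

Regime R4

By Bayes' rule, posterior ∝ prior × likelihood:
  Regime R2: 0.04 × 0.46 × 0.068 = 0.0012512
  Regime R6: 0.48 × 0.07 × 0.05 = 0.00168
  Regime R5: 0.08 × 0.009 × 0.124 = 0.00008928
  Regime R3: 0.11 × 0.02 × 0.012 = 0.0000264
  Regime R1: 0.16 × 0.11 × 0.027 = 0.0004752
  Regime R4: 0.13 × 0.12 × 0.297 = 0.0046332
Total = 0.00815528.
Largest term belongs to Regime R4, so Regime R4 is most probable.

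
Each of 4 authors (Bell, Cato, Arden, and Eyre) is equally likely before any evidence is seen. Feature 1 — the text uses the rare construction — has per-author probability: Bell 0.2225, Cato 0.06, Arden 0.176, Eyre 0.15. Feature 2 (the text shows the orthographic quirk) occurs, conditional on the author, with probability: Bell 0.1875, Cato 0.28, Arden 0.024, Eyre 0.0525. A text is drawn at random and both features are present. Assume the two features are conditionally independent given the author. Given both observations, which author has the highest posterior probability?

Bell

Since the prior is uniform, the posterior is proportional to the likelihood:
  Bell: 0.2225 × 0.1875 = 0.04171875
  Cato: 0.06 × 0.28 = 0.0168
  Arden: 0.176 × 0.024 = 0.004224
  Eyre: 0.15 × 0.0525 = 0.007875
Sum = 0.07061775.
Largest term belongs to Bell, so Bell is most probable.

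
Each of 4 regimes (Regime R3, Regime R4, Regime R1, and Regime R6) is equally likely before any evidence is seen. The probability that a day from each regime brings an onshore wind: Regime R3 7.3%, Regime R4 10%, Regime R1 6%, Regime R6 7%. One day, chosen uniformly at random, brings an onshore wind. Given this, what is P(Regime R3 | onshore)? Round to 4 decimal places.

With a uniform prior (1/4 each), posterior ∝ likelihood:
  Regime R3: 0.073
  Regime R4: 0.1
  Regime R1: 0.06
  Regime R6: 0.07
Sum = 0.303.
P(Regime R3 | evidence) = 0.073 / 0.303 ≈ 0.2409.

0.2409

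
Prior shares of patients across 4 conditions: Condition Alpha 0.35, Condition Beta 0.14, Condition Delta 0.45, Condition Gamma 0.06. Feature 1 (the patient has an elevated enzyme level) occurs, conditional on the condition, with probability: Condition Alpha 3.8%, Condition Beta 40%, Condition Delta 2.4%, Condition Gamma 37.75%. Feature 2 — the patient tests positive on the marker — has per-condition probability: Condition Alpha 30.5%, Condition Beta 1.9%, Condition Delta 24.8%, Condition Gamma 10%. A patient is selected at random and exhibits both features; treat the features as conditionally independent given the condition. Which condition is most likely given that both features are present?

Condition Alpha

Compute prior × likelihood for every hypothesis:
  Condition Alpha: 0.35 × 0.038 × 0.305 = 0.0040565
  Condition Beta: 0.14 × 0.4 × 0.019 = 0.001064
  Condition Delta: 0.45 × 0.024 × 0.248 = 0.0026784
  Condition Gamma: 0.06 × 0.3775 × 0.1 = 0.002265
Total = 0.0100639.
Largest term belongs to Condition Alpha, so Condition Alpha is most probable.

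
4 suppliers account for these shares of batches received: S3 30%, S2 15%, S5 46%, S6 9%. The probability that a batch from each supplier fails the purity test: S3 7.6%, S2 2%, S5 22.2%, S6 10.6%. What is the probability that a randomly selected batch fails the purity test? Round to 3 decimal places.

Unnormalized posteriors (prior × likelihood):
  S3: 0.3 × 0.076 = 0.0228
  S2: 0.15 × 0.02 = 0.003
  S5: 0.46 × 0.222 = 0.10212
  S6: 0.09 × 0.106 = 0.00954
P(off-spec) = 0.0228 + 0.003 + 0.10212 + 0.00954 = 0.13746 → 0.137.

0.137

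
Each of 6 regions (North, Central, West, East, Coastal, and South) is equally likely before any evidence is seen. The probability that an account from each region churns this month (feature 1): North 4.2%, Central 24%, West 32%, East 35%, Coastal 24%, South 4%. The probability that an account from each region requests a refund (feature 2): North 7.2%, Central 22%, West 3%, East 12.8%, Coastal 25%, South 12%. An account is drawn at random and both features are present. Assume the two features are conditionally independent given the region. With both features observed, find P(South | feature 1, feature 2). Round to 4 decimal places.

0.0274

With a uniform prior (1/6 each), posterior ∝ likelihood:
  North: 0.042 × 0.072 = 0.003024
  Central: 0.24 × 0.22 = 0.0528
  West: 0.32 × 0.03 = 0.0096
  East: 0.35 × 0.128 = 0.0448
  Coastal: 0.24 × 0.25 = 0.06
  South: 0.04 × 0.12 = 0.0048
Total = 0.175024.
P(South | evidence) = 0.0048 / 0.175024 ≈ 0.0274.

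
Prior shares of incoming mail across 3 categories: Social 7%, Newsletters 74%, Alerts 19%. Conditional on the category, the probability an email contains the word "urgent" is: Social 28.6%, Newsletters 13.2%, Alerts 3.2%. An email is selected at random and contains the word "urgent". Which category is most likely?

Newsletters

By Bayes' rule, posterior ∝ prior × likelihood:
  Social: 0.07 × 0.286 = 0.02002
  Newsletters: 0.74 × 0.132 = 0.09768
  Alerts: 0.19 × 0.032 = 0.00608
Sum = 0.12378.
Largest term belongs to Newsletters, so Newsletters is most probable.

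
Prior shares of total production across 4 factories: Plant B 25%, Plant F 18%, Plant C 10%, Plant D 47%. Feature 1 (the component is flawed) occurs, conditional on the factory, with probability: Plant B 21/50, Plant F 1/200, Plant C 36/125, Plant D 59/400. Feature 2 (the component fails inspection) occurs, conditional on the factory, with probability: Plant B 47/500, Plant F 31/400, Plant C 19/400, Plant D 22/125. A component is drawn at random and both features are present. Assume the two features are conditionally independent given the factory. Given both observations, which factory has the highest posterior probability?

Unnormalized posteriors (prior × likelihood):
  Plant B: 0.25 × 0.42 × 0.094 = 0.00987
  Plant F: 0.18 × 0.005 × 0.0775 = 0.00006975
  Plant C: 0.1 × 0.288 × 0.0475 = 0.001368
  Plant D: 0.47 × 0.1475 × 0.176 = 0.0122012
Total = 0.02350895.
Largest term belongs to Plant D, so Plant D is most probable.

Plant D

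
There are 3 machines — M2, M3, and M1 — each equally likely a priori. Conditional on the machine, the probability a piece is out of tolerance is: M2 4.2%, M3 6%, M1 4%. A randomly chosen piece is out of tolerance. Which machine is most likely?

Since the prior is uniform, the posterior is proportional to the likelihood:
  M2: 0.042
  M3: 0.06
  M1: 0.04
Total = 0.142.
Largest term belongs to M3, so M3 is most probable.

M3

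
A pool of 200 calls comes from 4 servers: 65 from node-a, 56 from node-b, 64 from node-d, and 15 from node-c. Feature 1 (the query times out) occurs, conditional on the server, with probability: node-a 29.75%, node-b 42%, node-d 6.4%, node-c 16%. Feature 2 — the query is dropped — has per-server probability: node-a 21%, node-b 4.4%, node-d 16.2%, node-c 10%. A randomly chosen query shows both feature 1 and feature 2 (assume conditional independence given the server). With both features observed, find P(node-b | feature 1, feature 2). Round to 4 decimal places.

Compute prior × likelihood for every hypothesis:
  node-a: 0.325 × 0.2975 × 0.21 = 0.020304375
  node-b: 0.28 × 0.42 × 0.044 = 0.0051744
  node-d: 0.32 × 0.064 × 0.162 = 0.00331776
  node-c: 0.075 × 0.16 × 0.1 = 0.0012
Normalizing constant = 0.029996535.
P(node-b | evidence) = 0.0051744 / 0.029996535 ≈ 0.1725.

0.1725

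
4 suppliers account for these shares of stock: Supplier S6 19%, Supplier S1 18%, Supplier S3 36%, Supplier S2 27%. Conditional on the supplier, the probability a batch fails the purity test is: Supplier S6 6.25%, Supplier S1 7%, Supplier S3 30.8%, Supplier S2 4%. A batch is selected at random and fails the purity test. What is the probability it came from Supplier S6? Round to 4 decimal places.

By Bayes' rule, posterior ∝ prior × likelihood:
  Supplier S6: 0.19 × 0.0625 = 0.011875
  Supplier S1: 0.18 × 0.07 = 0.0126
  Supplier S3: 0.36 × 0.308 = 0.11088
  Supplier S2: 0.27 × 0.04 = 0.0108
Total = 0.146155.
P(Supplier S6 | evidence) = 0.011875 / 0.146155 ≈ 0.0812.

0.0812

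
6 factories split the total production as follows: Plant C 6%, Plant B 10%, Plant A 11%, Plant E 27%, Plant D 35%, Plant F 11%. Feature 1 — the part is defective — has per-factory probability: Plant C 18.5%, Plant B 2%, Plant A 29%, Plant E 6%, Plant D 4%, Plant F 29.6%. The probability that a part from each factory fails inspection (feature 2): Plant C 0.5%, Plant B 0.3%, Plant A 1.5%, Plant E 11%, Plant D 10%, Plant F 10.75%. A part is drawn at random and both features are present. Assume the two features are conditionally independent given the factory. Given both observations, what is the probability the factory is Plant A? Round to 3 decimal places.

0.066

Compute prior × likelihood for every hypothesis:
  Plant C: 0.06 × 0.185 × 0.005 = 0.0000555
  Plant B: 0.1 × 0.02 × 0.003 = 0.000006
  Plant A: 0.11 × 0.29 × 0.015 = 0.0004785
  Plant E: 0.27 × 0.06 × 0.11 = 0.001782
  Plant D: 0.35 × 0.04 × 0.1 = 0.0014
  Plant F: 0.11 × 0.296 × 0.1075 = 0.0035002
Total = 0.0072222.
P(Plant A | evidence) = 0.0004785 / 0.0072222 ≈ 0.066.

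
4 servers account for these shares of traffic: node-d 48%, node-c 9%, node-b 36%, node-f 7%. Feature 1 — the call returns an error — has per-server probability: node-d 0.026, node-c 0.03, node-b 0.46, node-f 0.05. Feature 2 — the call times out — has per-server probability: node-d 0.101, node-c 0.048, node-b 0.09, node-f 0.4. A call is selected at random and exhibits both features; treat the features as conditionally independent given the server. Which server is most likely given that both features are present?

Compute prior × likelihood for every hypothesis:
  node-d: 0.48 × 0.026 × 0.101 = 0.00126048
  node-c: 0.09 × 0.03 × 0.048 = 0.0001296
  node-b: 0.36 × 0.46 × 0.09 = 0.014904
  node-f: 0.07 × 0.05 × 0.4 = 0.0014
Sum = 0.01769408.
Largest term belongs to node-b, so node-b is most probable.

node-b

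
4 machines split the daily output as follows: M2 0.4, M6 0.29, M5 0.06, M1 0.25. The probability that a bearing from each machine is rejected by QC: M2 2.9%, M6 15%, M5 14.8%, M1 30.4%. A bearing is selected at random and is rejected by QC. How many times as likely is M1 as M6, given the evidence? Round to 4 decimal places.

By Bayes' rule, posterior ∝ prior × likelihood:
  M2: 0.4 × 0.029 = 0.0116
  M6: 0.29 × 0.15 = 0.0435
  M5: 0.06 × 0.148 = 0.00888
  M1: 0.25 × 0.304 = 0.076
Total = 0.13998.
The ratio is 0.076 / 0.0435 (the normalizer cancels) = 1.7471.

1.7471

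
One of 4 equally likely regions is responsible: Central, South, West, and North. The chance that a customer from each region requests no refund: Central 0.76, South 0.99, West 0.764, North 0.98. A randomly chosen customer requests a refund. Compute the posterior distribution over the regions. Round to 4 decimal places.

Taking complements, P(refund | each) = Central 0.24, South 0.01, West 0.236, North 0.02.
Since the prior is uniform, the posterior is proportional to the likelihood:
  Central: 0.24
  South: 0.01
  West: 0.236
  North: 0.02
Normalizing constant = 0.506.
P(Central | refund) = 0.24/0.506 ≈ 0.4743
P(South | refund) = 0.01/0.506 ≈ 0.0198
P(West | refund) = 0.236/0.506 ≈ 0.4664
P(North | refund) = 0.02/0.506 ≈ 0.0395

Central 0.4743, South 0.0198, West 0.4664, North 0.0395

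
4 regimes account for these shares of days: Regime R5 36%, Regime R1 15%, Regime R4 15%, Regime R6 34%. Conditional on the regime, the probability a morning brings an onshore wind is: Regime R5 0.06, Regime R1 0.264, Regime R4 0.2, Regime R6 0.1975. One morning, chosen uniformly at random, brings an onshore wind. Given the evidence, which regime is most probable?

Prior × likelihood for each hypothesis:
  Regime R5: 0.36 × 0.06 = 0.0216
  Regime R1: 0.15 × 0.264 = 0.0396
  Regime R4: 0.15 × 0.2 = 0.03
  Regime R6: 0.34 × 0.1975 = 0.06715
Total = 0.15835.
Largest term belongs to Regime R6, so Regime R6 is most probable.

Regime R6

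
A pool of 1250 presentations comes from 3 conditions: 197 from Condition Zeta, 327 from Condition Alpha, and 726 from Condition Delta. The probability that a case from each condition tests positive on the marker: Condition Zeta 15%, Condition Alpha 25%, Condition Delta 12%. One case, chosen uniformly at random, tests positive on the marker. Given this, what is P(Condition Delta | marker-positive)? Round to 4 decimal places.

0.4391

By Bayes' rule, posterior ∝ prior × likelihood:
  Condition Zeta: 0.1576 × 0.15 = 0.02364
  Condition Alpha: 0.2616 × 0.25 = 0.0654
  Condition Delta: 0.5808 × 0.12 = 0.069696
Sum = 0.158736.
P(Condition Delta | evidence) = 0.069696 / 0.158736 ≈ 0.4391.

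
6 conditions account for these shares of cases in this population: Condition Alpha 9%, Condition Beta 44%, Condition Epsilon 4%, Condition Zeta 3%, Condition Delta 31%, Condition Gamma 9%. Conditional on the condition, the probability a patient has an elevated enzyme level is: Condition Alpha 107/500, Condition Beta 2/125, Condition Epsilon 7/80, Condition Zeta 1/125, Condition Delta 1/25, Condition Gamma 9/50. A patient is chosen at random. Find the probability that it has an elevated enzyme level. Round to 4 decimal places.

0.0586

By Bayes' rule, posterior ∝ prior × likelihood:
  Condition Alpha: 0.09 × 0.214 = 0.01926
  Condition Beta: 0.44 × 0.016 = 0.00704
  Condition Epsilon: 0.04 × 0.0875 = 0.0035
  Condition Zeta: 0.03 × 0.008 = 0.00024
  Condition Delta: 0.31 × 0.04 = 0.0124
  Condition Gamma: 0.09 × 0.18 = 0.0162
P(elevated) = 0.01926 + 0.00704 + 0.0035 + 0.00024 + 0.0124 + 0.0162 = 0.05864 → 0.0586.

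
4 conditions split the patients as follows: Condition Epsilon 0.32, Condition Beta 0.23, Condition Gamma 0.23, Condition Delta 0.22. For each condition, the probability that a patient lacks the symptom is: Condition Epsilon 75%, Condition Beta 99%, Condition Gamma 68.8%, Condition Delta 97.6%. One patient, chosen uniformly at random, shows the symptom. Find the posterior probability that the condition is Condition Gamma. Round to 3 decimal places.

0.450

Taking complements, P(symptomatic | each) = Condition Epsilon 0.25, Condition Beta 0.01, Condition Gamma 0.312, Condition Delta 0.024.
By Bayes' rule, posterior ∝ prior × likelihood:
  Condition Epsilon: 0.32 × 0.25 = 0.08
  Condition Beta: 0.23 × 0.01 = 0.0023
  Condition Gamma: 0.23 × 0.312 = 0.07176
  Condition Delta: 0.22 × 0.024 = 0.00528
Total = 0.15934.
P(Condition Gamma | evidence) = 0.07176 / 0.15934 ≈ 0.450.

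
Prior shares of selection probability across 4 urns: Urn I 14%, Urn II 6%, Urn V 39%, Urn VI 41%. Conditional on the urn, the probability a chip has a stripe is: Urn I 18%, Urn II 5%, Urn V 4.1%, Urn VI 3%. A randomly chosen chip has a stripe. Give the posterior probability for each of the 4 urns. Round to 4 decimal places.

Unnormalized posteriors (prior × likelihood):
  Urn I: 0.14 × 0.18 = 0.0252
  Urn II: 0.06 × 0.05 = 0.003
  Urn V: 0.39 × 0.041 = 0.01599
  Urn VI: 0.41 × 0.03 = 0.0123
Sum = 0.05649.
P(Urn I | striped) = 0.0252/0.05649 ≈ 0.4461
P(Urn II | striped) = 0.003/0.05649 ≈ 0.0531
P(Urn V | striped) = 0.01599/0.05649 ≈ 0.2831
P(Urn VI | striped) = 0.0123/0.05649 ≈ 0.2177

Urn I 0.4461, Urn II 0.0531, Urn V 0.2831, Urn VI 0.2177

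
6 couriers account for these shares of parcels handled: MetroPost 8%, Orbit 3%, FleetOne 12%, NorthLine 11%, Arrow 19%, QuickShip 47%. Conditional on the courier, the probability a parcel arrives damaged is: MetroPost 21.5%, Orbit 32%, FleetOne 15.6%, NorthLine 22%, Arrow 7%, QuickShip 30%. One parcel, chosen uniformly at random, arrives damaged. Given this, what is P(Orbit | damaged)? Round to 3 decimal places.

0.043

Unnormalized posteriors (prior × likelihood):
  MetroPost: 0.08 × 0.215 = 0.0172
  Orbit: 0.03 × 0.32 = 0.0096
  FleetOne: 0.12 × 0.156 = 0.01872
  NorthLine: 0.11 × 0.22 = 0.0242
  Arrow: 0.19 × 0.07 = 0.0133
  QuickShip: 0.47 × 0.3 = 0.141
Sum = 0.22402.
P(Orbit | evidence) = 0.0096 / 0.22402 ≈ 0.043.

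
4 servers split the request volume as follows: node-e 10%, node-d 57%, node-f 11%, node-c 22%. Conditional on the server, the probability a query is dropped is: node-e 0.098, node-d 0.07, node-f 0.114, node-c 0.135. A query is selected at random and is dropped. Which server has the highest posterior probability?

By Bayes' rule, posterior ∝ prior × likelihood:
  node-e: 0.1 × 0.098 = 0.0098
  node-d: 0.57 × 0.07 = 0.0399
  node-f: 0.11 × 0.114 = 0.01254
  node-c: 0.22 × 0.135 = 0.0297
Normalizing constant = 0.09194.
Largest term belongs to node-d, so node-d is most probable.

node-d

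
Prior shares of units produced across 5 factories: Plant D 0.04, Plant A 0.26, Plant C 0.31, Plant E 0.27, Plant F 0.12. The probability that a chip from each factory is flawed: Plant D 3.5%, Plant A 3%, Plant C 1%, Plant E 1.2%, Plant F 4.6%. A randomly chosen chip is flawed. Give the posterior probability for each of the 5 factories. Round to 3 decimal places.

Plant D 0.066, Plant A 0.370, Plant C 0.147, Plant E 0.154, Plant F 0.262

Compute prior × likelihood for every hypothesis:
  Plant D: 0.04 × 0.035 = 0.0014
  Plant A: 0.26 × 0.03 = 0.0078
  Plant C: 0.31 × 0.01 = 0.0031
  Plant E: 0.27 × 0.012 = 0.00324
  Plant F: 0.12 × 0.046 = 0.00552
Sum = 0.02106.
P(Plant D | flawed) = 0.0014/0.02106 ≈ 0.066
P(Plant A | flawed) = 0.0078/0.02106 ≈ 0.370
P(Plant C | flawed) = 0.0031/0.02106 ≈ 0.147
P(Plant E | flawed) = 0.00324/0.02106 ≈ 0.154
P(Plant F | flawed) = 0.00552/0.02106 ≈ 0.262
(Check: 0.066+0.370+0.147+0.154+0.262 = 0.999.)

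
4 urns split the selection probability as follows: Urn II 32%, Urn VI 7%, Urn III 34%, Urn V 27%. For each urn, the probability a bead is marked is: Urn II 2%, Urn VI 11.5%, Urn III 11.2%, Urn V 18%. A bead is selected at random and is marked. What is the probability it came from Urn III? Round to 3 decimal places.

Compute prior × likelihood for every hypothesis:
  Urn II: 0.32 × 0.02 = 0.0064
  Urn VI: 0.07 × 0.115 = 0.00805
  Urn III: 0.34 × 0.112 = 0.03808
  Urn V: 0.27 × 0.18 = 0.0486
Normalizing constant = 0.10113.
P(Urn III | evidence) = 0.03808 / 0.10113 ≈ 0.377.

0.377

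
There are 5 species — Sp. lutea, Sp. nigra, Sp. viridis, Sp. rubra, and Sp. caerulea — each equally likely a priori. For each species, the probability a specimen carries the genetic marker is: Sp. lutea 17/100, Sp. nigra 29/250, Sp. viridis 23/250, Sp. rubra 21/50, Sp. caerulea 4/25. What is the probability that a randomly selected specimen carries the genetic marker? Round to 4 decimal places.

0.1916

Since the prior is uniform, the posterior is proportional to the likelihood:
  Sp. lutea: 0.17
  Sp. nigra: 0.116
  Sp. viridis: 0.092
  Sp. rubra: 0.42
  Sp. caerulea: 0.16
P(marker) = (1/5) × (0.17 + 0.116 + 0.092 + 0.42 + 0.16) = 0.958/5 ≈ 0.1916.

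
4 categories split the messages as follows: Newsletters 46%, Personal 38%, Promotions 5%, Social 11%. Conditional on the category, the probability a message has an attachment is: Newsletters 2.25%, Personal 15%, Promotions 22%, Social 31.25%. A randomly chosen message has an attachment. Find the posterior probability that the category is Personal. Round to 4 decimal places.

0.5057

By Bayes' rule, posterior ∝ prior × likelihood:
  Newsletters: 0.46 × 0.0225 = 0.01035
  Personal: 0.38 × 0.15 = 0.057
  Promotions: 0.05 × 0.22 = 0.011
  Social: 0.11 × 0.3125 = 0.034375
Normalizing constant = 0.112725.
P(Personal | evidence) = 0.057 / 0.112725 ≈ 0.5057.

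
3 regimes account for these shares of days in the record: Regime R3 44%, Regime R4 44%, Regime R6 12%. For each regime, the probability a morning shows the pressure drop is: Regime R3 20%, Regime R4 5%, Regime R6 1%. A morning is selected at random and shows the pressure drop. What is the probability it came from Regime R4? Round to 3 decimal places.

0.198

By Bayes' rule, posterior ∝ prior × likelihood:
  Regime R3: 0.44 × 0.2 = 0.088
  Regime R4: 0.44 × 0.05 = 0.022
  Regime R6: 0.12 × 0.01 = 0.0012
Sum = 0.1112.
P(Regime R4 | evidence) = 0.022 / 0.1112 ≈ 0.198.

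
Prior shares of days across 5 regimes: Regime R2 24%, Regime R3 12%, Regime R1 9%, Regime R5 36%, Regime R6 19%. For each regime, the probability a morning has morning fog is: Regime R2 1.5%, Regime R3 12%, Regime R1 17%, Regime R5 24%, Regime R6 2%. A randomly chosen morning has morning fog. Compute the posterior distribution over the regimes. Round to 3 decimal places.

Regime R2 0.029, Regime R3 0.117, Regime R1 0.124, Regime R5 0.700, Regime R6 0.031

Compute prior × likelihood for every hypothesis:
  Regime R2: 0.24 × 0.015 = 0.0036
  Regime R3: 0.12 × 0.12 = 0.0144
  Regime R1: 0.09 × 0.17 = 0.0153
  Regime R5: 0.36 × 0.24 = 0.0864
  Regime R6: 0.19 × 0.02 = 0.0038
Sum = 0.1235.
P(Regime R2 | fog) = 0.0036/0.1235 ≈ 0.029
P(Regime R3 | fog) = 0.0144/0.1235 ≈ 0.117
P(Regime R1 | fog) = 0.0153/0.1235 ≈ 0.124
P(Regime R5 | fog) = 0.0864/0.1235 ≈ 0.700
P(Regime R6 | fog) = 0.0038/0.1235 ≈ 0.031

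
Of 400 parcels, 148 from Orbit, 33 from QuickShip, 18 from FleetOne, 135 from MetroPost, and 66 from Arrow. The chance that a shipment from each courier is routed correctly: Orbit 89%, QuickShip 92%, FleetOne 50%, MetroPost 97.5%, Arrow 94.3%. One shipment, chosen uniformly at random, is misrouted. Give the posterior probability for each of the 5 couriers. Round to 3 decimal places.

Taking complements, P(misrouted | each) = Orbit 0.11, QuickShip 0.08, FleetOne 0.5, MetroPost 0.025, Arrow 0.057.
Prior × likelihood for each hypothesis:
  Orbit: 0.37 × 0.11 = 0.0407
  QuickShip: 0.0825 × 0.08 = 0.0066
  FleetOne: 0.045 × 0.5 = 0.0225
  MetroPost: 0.3375 × 0.025 = 0.0084375
  Arrow: 0.165 × 0.057 = 0.009405
Total = 0.0876425.
P(Orbit | misrouted) = 0.0407/0.0876425 ≈ 0.464
P(QuickShip | misrouted) = 0.0066/0.0876425 ≈ 0.075
P(FleetOne | misrouted) = 0.0225/0.0876425 ≈ 0.257
P(MetroPost | misrouted) = 0.0084375/0.0876425 ≈ 0.096
P(Arrow | misrouted) = 0.009405/0.0876425 ≈ 0.107

Orbit 0.464, QuickShip 0.075, FleetOne 0.257, MetroPost 0.096, Arrow 0.107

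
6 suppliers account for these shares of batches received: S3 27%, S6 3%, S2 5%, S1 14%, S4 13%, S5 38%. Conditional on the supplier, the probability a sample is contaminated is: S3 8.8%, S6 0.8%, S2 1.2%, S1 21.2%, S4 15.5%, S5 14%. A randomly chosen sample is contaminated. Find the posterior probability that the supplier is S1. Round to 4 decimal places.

0.2325

Prior × likelihood for each hypothesis:
  S3: 0.27 × 0.088 = 0.02376
  S6: 0.03 × 0.008 = 0.00024
  S2: 0.05 × 0.012 = 0.0006
  S1: 0.14 × 0.212 = 0.02968
  S4: 0.13 × 0.155 = 0.02015
  S5: 0.38 × 0.14 = 0.0532
Sum = 0.12763.
P(S1 | evidence) = 0.02968 / 0.12763 ≈ 0.2325.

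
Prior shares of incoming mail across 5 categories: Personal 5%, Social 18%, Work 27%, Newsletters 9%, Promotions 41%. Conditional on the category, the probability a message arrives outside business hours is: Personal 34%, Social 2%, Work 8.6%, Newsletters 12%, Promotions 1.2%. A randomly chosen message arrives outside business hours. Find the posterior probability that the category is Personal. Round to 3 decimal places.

By Bayes' rule, posterior ∝ prior × likelihood:
  Personal: 0.05 × 0.34 = 0.017
  Social: 0.18 × 0.02 = 0.0036
  Work: 0.27 × 0.086 = 0.02322
  Newsletters: 0.09 × 0.12 = 0.0108
  Promotions: 0.41 × 0.012 = 0.00492
Normalizing constant = 0.05954.
P(Personal | evidence) = 0.017 / 0.05954 ≈ 0.286.

0.286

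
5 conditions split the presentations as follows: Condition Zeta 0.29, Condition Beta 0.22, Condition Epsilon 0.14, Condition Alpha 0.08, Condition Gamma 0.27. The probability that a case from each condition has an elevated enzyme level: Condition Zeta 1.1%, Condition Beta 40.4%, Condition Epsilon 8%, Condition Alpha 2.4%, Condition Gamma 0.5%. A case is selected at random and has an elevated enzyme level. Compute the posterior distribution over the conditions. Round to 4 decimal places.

Prior × likelihood for each hypothesis:
  Condition Zeta: 0.29 × 0.011 = 0.00319
  Condition Beta: 0.22 × 0.404 = 0.08888
  Condition Epsilon: 0.14 × 0.08 = 0.0112
  Condition Alpha: 0.08 × 0.024 = 0.00192
  Condition Gamma: 0.27 × 0.005 = 0.00135
Total = 0.10654.
P(Condition Zeta | elevated) = 0.00319/0.10654 ≈ 0.0299
P(Condition Beta | elevated) = 0.08888/0.10654 ≈ 0.8342
P(Condition Epsilon | elevated) = 0.0112/0.10654 ≈ 0.1051
P(Condition Alpha | elevated) = 0.00192/0.10654 ≈ 0.0180
P(Condition Gamma | elevated) = 0.00135/0.10654 ≈ 0.0127

Condition Zeta 0.0299, Condition Beta 0.8342, Condition Epsilon 0.1051, Condition Alpha 0.0180, Condition Gamma 0.0127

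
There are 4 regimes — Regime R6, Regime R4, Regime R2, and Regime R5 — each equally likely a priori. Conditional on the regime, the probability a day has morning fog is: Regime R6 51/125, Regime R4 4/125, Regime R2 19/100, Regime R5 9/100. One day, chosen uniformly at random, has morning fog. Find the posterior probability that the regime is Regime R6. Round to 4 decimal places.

Since the prior is uniform, the posterior is proportional to the likelihood:
  Regime R6: 0.408
  Regime R4: 0.032
  Regime R2: 0.19
  Regime R5: 0.09
Total = 0.72.
P(Regime R6 | evidence) = 0.408 / 0.72 ≈ 0.5667.

0.5667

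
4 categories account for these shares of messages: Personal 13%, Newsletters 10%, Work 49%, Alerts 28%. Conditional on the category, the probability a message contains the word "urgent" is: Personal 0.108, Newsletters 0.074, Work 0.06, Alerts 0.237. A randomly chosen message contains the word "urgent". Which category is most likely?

Alerts

Unnormalized posteriors (prior × likelihood):
  Personal: 0.13 × 0.108 = 0.01404
  Newsletters: 0.1 × 0.074 = 0.0074
  Work: 0.49 × 0.06 = 0.0294
  Alerts: 0.28 × 0.237 = 0.06636
Normalizing constant = 0.1172.
Largest term belongs to Alerts, so Alerts is most probable.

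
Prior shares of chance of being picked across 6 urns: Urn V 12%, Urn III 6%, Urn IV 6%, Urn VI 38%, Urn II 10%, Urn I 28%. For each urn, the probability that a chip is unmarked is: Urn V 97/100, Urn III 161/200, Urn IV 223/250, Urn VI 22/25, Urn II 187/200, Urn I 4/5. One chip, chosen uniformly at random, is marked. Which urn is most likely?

Urn I

Taking complements, P(marked | each) = Urn V 0.03, Urn III 0.195, Urn IV 0.108, Urn VI 0.12, Urn II 0.065, Urn I 0.2.
By Bayes' rule, posterior ∝ prior × likelihood:
  Urn V: 0.12 × 0.03 = 0.0036
  Urn III: 0.06 × 0.195 = 0.0117
  Urn IV: 0.06 × 0.108 = 0.00648
  Urn VI: 0.38 × 0.12 = 0.0456
  Urn II: 0.1 × 0.065 = 0.0065
  Urn I: 0.28 × 0.2 = 0.056
Normalizing constant = 0.12988.
Largest term belongs to Urn I, so Urn I is most probable.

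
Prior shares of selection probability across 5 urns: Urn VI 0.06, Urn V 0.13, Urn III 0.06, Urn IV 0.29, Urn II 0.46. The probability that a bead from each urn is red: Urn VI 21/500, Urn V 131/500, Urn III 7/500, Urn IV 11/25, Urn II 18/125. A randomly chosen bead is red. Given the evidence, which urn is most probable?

Urn IV

By Bayes' rule, posterior ∝ prior × likelihood:
  Urn VI: 0.06 × 0.042 = 0.00252
  Urn V: 0.13 × 0.262 = 0.03406
  Urn III: 0.06 × 0.014 = 0.00084
  Urn IV: 0.29 × 0.44 = 0.1276
  Urn II: 0.46 × 0.144 = 0.06624
Sum = 0.23126.
Largest term belongs to Urn IV, so Urn IV is most probable.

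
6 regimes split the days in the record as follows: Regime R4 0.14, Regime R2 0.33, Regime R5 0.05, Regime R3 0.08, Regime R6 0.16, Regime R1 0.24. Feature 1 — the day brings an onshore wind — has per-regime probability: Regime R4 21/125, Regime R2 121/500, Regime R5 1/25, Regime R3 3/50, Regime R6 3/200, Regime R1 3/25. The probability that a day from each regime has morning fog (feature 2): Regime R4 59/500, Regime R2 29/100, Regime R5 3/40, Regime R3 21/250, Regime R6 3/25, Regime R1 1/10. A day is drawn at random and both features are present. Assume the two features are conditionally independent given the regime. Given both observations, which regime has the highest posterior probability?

Compute prior × likelihood for every hypothesis:
  Regime R4: 0.14 × 0.168 × 0.118 = 0.00277536
  Regime R2: 0.33 × 0.242 × 0.29 = 0.0231594
  Regime R5: 0.05 × 0.04 × 0.075 = 0.00015
  Regime R3: 0.08 × 0.06 × 0.084 = 0.0004032
  Regime R6: 0.16 × 0.015 × 0.12 = 0.000288
  Regime R1: 0.24 × 0.12 × 0.1 = 0.00288
Normalizing constant = 0.02965596.
Largest term belongs to Regime R2, so Regime R2 is most probable.

Regime R2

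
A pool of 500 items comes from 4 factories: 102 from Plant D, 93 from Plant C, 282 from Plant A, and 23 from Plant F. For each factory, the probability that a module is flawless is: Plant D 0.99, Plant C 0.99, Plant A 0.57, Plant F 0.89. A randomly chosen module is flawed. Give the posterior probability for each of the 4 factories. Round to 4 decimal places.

Plant D 0.0081, Plant C 0.0074, Plant A 0.9644, Plant F 0.0201

Taking complements, P(flawed | each) = Plant D 0.01, Plant C 0.01, Plant A 0.43, Plant F 0.11.
Prior × likelihood for each hypothesis:
  Plant D: 0.204 × 0.01 = 0.00204
  Plant C: 0.186 × 0.01 = 0.00186
  Plant A: 0.564 × 0.43 = 0.24252
  Plant F: 0.046 × 0.11 = 0.00506
Normalizing constant = 0.25148.
P(Plant D | flawed) = 0.00204/0.25148 ≈ 0.0081
P(Plant C | flawed) = 0.00186/0.25148 ≈ 0.0074
P(Plant A | flawed) = 0.24252/0.25148 ≈ 0.9644
P(Plant F | flawed) = 0.00506/0.25148 ≈ 0.0201
(Check: 0.0081+0.0074+0.9644+0.0201 = 1.0000.)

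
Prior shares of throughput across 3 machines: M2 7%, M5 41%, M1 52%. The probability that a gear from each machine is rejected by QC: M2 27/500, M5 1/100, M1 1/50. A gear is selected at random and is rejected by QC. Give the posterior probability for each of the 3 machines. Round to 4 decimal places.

M2 0.2068, M5 0.2243, M1 0.5689

By Bayes' rule, posterior ∝ prior × likelihood:
  M2: 0.07 × 0.054 = 0.00378
  M5: 0.41 × 0.01 = 0.0041
  M1: 0.52 × 0.02 = 0.0104
Sum = 0.01828.
P(M2 | rejected) = 0.00378/0.01828 ≈ 0.2068
P(M5 | rejected) = 0.0041/0.01828 ≈ 0.2243
P(M1 | rejected) = 0.0104/0.01828 ≈ 0.5689
(Check: 0.2068+0.2243+0.5689 = 1.0000.)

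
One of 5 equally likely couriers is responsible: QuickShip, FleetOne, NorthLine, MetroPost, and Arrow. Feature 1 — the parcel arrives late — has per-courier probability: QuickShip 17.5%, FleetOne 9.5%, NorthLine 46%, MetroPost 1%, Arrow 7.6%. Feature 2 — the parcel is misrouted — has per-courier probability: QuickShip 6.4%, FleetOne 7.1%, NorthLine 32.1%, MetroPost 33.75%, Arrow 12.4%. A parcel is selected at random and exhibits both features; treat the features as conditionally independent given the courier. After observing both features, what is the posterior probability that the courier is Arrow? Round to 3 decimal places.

With a uniform prior (1/5 each), posterior ∝ likelihood:
  QuickShip: 0.175 × 0.064 = 0.0112
  FleetOne: 0.095 × 0.071 = 0.006745
  NorthLine: 0.46 × 0.321 = 0.14766
  MetroPost: 0.01 × 0.3375 = 0.003375
  Arrow: 0.076 × 0.124 = 0.009424
Normalizing constant = 0.178404.
P(Arrow | evidence) = 0.009424 / 0.178404 ≈ 0.053.

0.053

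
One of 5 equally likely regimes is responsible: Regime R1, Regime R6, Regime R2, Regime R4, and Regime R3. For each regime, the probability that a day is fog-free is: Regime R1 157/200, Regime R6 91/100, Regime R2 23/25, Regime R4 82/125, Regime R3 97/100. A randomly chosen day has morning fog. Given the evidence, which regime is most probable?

Regime R4

Taking complements, P(fog | each) = Regime R1 0.215, Regime R6 0.09, Regime R2 0.08, Regime R4 0.344, Regime R3 0.03.
Since the prior is uniform, the posterior is proportional to the likelihood:
  Regime R1: 0.215
  Regime R6: 0.09
  Regime R2: 0.08
  Regime R4: 0.344
  Regime R3: 0.03
Total = 0.759.
Largest term belongs to Regime R4, so Regime R4 is most probable.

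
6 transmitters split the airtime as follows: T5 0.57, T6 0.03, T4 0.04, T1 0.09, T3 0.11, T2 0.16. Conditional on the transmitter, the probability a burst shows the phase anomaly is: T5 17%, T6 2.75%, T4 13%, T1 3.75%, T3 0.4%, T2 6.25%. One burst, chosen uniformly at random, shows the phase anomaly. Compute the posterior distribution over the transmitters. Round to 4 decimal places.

T5 0.8300, T6 0.0071, T4 0.0445, T1 0.0289, T3 0.0038, T2 0.0857

Unnormalized posteriors (prior × likelihood):
  T5: 0.57 × 0.17 = 0.0969
  T6: 0.03 × 0.0275 = 0.000825
  T4: 0.04 × 0.13 = 0.0052
  T1: 0.09 × 0.0375 = 0.003375
  T3: 0.11 × 0.004 = 0.00044
  T2: 0.16 × 0.0625 = 0.01
Total = 0.11674.
P(T5 | anomaly) = 0.0969/0.11674 ≈ 0.8300
P(T6 | anomaly) = 0.000825/0.11674 ≈ 0.0071
P(T4 | anomaly) = 0.0052/0.11674 ≈ 0.0445
P(T1 | anomaly) = 0.003375/0.11674 ≈ 0.0289
P(T3 | anomaly) = 0.00044/0.11674 ≈ 0.0038
P(T2 | anomaly) = 0.01/0.11674 ≈ 0.0857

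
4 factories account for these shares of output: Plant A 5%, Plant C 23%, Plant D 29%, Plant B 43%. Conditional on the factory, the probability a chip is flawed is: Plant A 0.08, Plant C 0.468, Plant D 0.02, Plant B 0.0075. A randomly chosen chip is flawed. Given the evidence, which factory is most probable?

Plant C

Compute prior × likelihood for every hypothesis:
  Plant A: 0.05 × 0.08 = 0.004
  Plant C: 0.23 × 0.468 = 0.10764
  Plant D: 0.29 × 0.02 = 0.0058
  Plant B: 0.43 × 0.0075 = 0.003225
Normalizing constant = 0.120665.
Largest term belongs to Plant C, so Plant C is most probable.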